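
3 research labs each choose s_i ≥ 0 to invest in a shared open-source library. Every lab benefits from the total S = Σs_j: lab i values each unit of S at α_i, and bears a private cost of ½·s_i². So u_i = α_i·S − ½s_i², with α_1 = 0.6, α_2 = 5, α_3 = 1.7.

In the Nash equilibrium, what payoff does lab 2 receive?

Lab i's FOC: ∂u_i/∂s_i = α_i − s_i = 0, so s_i* = α_i.
NE contributions = (0.6, 5, 1.7); S = 7.3.
u_2 = α_2·S − ½·(s_2)² = 5·7.3 − ½·5² = 24.

24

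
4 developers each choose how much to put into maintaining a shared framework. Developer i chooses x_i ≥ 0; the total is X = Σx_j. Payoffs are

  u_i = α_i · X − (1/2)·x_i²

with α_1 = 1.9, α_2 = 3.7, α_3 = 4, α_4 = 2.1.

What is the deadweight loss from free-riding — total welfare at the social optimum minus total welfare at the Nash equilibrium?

Developer i's FOC: ∂u_i/∂x_i = α_i − x_i = 0, so x_i* = α_i.
NE contributions = (1.9, 3.7, 4, 2.1); X = 11.7.
W^NE = (Σα)·X − ½Σα_i² = 11.7² − ½·37.71 = 118.035.
Planner sets x_i = Σα_j = 11.7 for every i, so X^SO = 4·11.7 = 46.8.
W^SO = (Σα)·X^SO − ½·4·(Σα)² = (4/2)·11.7² = 273.78.
Deadweight loss = W^SO − W^NE = 155.745.

155.745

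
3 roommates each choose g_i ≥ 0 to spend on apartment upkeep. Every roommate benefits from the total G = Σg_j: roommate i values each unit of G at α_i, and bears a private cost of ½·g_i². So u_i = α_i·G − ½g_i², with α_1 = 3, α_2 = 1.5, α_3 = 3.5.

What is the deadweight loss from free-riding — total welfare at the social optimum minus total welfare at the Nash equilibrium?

Roommate i's FOC: ∂u_i/∂g_i = α_i − g_i = 0, so g_i* = α_i.
NE contributions = (3, 1.5, 3.5); G = 8.
W^NE = (Σα)·G − ½Σα_i² = 8² − ½·23.5 = 52.25.
Planner sets g_i = Σα_j = 8 for every i, so G^SO = 3·8 = 24.
W^SO = (Σα)·G^SO − ½·3·(Σα)² = (3/2)·8² = 96.
Deadweight loss = W^SO − W^NE = 43.75.

43.75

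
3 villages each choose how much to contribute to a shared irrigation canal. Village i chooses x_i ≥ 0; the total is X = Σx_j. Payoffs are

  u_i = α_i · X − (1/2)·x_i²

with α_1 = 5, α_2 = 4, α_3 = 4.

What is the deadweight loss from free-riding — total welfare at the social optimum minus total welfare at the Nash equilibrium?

113

Village i's FOC: ∂u_i/∂x_i = α_i − x_i = 0, so x_i* = α_i.
NE contributions = (5, 4, 4); X = 13.
W^NE = (Σα)·X − ½Σα_i² = 13² − ½·57 = 140.5.
Planner sets x_i = Σα_j = 13 for every i, so X^SO = 3·13 = 39.
W^SO = (Σα)·X^SO − ½·3·(Σα)² = (3/2)·13² = 253.5.
Deadweight loss = W^SO − W^NE = 113.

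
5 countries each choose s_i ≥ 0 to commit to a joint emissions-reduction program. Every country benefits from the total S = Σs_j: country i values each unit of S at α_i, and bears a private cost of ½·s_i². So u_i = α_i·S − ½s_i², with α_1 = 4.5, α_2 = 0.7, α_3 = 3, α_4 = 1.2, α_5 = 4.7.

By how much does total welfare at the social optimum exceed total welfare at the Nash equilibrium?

324.85

Country i's FOC: ∂u_i/∂s_i = α_i − s_i = 0, so s_i* = α_i.
NE contributions = (4.5, 0.7, 3, 1.2, 4.7); S = 14.1.
W^NE = (Σα)·S − ½Σα_i² = 14.1² − ½·53.27 = 172.175.
Planner sets s_i = Σα_j = 14.1 for every i, so S^SO = 5·14.1 = 70.5.
W^SO = (Σα)·S^SO − ½·5·(Σα)² = (5/2)·14.1² = 497.025.
Deadweight loss = W^SO − W^NE = 324.85.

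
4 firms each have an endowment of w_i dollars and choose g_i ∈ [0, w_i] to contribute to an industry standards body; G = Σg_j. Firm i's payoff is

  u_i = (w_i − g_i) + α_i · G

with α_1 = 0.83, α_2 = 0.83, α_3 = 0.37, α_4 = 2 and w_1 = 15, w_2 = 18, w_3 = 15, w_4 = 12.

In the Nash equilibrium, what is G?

∂u_i/∂g_i = α_i − 1, so firm i contributes w_i if α_i > 1, else 0.
α_i > 1 for i ∈ {4}; NE contributions (0, 0, 0, 12), G = 12.

12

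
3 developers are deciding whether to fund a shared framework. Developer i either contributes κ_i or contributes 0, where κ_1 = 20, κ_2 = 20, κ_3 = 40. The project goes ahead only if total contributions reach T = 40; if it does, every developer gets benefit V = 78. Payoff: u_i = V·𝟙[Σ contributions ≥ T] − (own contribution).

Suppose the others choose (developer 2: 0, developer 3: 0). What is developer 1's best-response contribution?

0

Others' total = 0. Even contributing 20 gives 20 < 40: no benefit either way.
Best response: 0.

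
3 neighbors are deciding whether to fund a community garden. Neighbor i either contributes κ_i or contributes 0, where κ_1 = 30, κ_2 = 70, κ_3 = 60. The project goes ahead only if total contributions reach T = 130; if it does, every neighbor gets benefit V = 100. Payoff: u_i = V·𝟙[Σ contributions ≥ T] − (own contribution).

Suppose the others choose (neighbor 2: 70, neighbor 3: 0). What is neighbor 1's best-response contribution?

0

Others' total = 70. Even contributing 30 gives 100 < 130: no benefit either way.
Best response: 0.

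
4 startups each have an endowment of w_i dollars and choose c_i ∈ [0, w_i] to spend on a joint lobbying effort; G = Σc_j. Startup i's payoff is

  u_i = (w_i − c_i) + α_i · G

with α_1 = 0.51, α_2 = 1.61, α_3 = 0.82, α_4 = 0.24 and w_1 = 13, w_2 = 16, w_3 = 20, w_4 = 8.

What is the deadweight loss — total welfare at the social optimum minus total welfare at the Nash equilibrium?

∂u_i/∂c_i = α_i − 1, so startup i contributes w_i if α_i > 1, else 0.
α_i > 1 for i ∈ {2}; NE contributions (0, 16, 0, 0), G = 16.
W^NE = Σw_i − G^NE + (Σα_i)·G^NE = 57 + 2.18·16 = 91.88.
Planner: ∂(Σu_j)/∂c_i = Σα_j − 1 = 2.18 > 0, so everyone contributes w_i; G^SO = 57, W^SO = 57 + 2.18·57 = 181.26.
Deadweight loss = 89.38.

89.38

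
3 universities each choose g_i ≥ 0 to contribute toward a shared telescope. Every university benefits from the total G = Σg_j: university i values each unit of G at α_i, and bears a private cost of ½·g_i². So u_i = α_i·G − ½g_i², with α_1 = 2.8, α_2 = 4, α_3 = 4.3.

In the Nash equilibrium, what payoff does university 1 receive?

University i's FOC: ∂u_i/∂g_i = α_i − g_i = 0, so g_i* = α_i.
NE contributions = (2.8, 4, 4.3); G = 11.1.
u_1 = α_1·G − ½·(g_1)² = 2.8·11.1 − ½·2.8² = 27.16.

27.16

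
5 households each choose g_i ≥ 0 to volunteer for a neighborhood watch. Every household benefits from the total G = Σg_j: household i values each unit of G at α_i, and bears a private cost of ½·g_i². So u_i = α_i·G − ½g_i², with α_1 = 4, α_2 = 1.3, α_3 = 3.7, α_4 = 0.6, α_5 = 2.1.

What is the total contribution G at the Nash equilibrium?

Household i's FOC: ∂u_i/∂g_i = α_i − g_i = 0, so g_i* = α_i.
NE contributions = (4, 1.3, 3.7, 0.6, 2.1); G = 11.7.

11.7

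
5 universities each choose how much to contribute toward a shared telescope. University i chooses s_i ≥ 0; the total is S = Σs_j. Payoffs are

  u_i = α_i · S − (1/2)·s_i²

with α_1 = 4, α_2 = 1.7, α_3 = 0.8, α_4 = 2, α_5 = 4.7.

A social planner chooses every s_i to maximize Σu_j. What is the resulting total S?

66

Planner FOC: ∂(Σu_j)/∂s_i = (Σα_j) − s_i = 0, so s_i^SO = Σα_j = 13.2 for every i; S^SO = 66.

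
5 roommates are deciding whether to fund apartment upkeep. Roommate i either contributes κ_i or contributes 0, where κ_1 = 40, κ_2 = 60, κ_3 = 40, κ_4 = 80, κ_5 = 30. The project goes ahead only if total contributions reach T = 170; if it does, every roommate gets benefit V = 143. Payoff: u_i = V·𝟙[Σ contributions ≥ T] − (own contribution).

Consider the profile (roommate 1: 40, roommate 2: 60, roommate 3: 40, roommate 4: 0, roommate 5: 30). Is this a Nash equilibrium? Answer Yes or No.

Yes

Total = 170 ≥ 170: provided.
Roommate 1 (pledges 40, payoff 103): dropping to 0 → total 130, payoff 0. No gain.
Roommate 2 (pledges 60, payoff 83): dropping to 0 → total 110, payoff 0. No gain.
Roommate 3 (pledges 40, payoff 103): dropping to 0 → total 130, payoff 0. No gain.
Roommate 4 (pledges 0, payoff 143): pledging 80 → total 250, payoff 63. No gain.
Roommate 5 (pledges 30, payoff 113): dropping to 0 → total 140, payoff 0. No gain.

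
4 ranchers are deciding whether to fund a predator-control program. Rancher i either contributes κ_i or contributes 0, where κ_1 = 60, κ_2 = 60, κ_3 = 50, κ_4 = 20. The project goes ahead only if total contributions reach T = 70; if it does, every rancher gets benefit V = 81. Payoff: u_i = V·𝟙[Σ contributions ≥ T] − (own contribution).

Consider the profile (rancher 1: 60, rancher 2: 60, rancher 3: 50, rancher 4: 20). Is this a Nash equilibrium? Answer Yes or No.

No

Total = 190 ≥ 70: provided.
Rancher 1 (pledges 60, payoff 21): dropping to 0 → total 130, payoff 81. Profitable deviation.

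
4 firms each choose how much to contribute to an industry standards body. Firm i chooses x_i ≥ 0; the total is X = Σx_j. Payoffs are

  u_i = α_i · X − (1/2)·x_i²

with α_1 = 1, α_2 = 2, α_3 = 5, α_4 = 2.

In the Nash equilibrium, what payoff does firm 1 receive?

9.5

Firm i's FOC: ∂u_i/∂x_i = α_i − x_i = 0, so x_i* = α_i.
NE contributions = (1, 2, 5, 2); X = 10.
u_1 = α_1·X − ½·(x_1)² = 1·10 − ½·1² = 9.5.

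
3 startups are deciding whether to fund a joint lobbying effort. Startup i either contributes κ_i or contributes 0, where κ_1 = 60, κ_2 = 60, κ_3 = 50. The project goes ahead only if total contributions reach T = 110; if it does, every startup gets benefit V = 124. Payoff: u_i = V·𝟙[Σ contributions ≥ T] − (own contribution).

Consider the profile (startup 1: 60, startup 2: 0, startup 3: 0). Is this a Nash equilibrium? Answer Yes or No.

No

Total = 60 < 110: not provided.
Startup 1 (pledges 60, payoff -60): dropping to 0 → total 0, payoff 0. Profitable deviation.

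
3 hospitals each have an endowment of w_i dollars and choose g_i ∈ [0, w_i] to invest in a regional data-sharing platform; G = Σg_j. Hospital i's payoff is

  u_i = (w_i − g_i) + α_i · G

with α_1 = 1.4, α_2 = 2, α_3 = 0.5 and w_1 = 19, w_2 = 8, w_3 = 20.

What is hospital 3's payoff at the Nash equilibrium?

∂u_i/∂g_i = α_i − 1, so hospital i contributes w_i if α_i > 1, else 0.
α_i > 1 for i ∈ {1, 2}; NE contributions (19, 8, 0), G = 27.
u_3 = (20 − 0) + 0.5·27 = 33.5.

33.5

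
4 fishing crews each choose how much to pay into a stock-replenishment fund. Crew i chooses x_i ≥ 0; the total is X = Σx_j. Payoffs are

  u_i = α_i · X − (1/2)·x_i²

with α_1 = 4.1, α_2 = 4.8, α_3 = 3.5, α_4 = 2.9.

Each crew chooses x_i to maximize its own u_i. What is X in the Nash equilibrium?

Crew i's FOC: ∂u_i/∂x_i = α_i − x_i = 0, so x_i* = α_i.
NE contributions = (4.1, 4.8, 3.5, 2.9); X = 15.3.

15.3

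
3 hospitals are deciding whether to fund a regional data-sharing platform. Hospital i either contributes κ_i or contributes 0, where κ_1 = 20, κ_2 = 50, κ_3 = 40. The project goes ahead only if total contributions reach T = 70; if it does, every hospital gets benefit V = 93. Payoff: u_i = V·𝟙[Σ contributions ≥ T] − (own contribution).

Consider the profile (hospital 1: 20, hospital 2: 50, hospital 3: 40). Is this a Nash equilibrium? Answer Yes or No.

No

Total = 110 ≥ 70: provided.
Hospital 1 (pledges 20, payoff 73): dropping to 0 → total 90, payoff 93. Profitable deviation.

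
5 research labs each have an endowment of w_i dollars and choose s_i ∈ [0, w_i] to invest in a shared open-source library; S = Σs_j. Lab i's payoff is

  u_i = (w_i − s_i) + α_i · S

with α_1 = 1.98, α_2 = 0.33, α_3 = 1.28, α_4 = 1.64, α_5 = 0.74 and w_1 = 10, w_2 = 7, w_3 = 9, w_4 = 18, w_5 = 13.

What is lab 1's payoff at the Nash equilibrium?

73.26

∂u_i/∂s_i = α_i − 1, so lab i contributes w_i if α_i > 1, else 0.
α_i > 1 for i ∈ {1, 3, 4}; NE contributions (10, 0, 9, 18, 0), S = 37.
u_1 = (10 − 10) + 1.98·37 = 73.26.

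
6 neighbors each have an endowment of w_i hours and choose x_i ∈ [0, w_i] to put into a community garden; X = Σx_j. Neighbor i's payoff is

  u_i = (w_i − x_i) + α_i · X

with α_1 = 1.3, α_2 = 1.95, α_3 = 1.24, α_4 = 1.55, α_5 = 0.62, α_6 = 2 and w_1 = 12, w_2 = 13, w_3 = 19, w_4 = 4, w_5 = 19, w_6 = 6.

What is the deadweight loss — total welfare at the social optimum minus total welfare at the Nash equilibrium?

145.54

∂u_i/∂x_i = α_i − 1, so neighbor i contributes w_i if α_i > 1, else 0.
α_i > 1 for i ∈ {1, 2, 3, 4, 6}; NE contributions (12, 13, 19, 4, 0, 6), X = 54.
W^NE = Σw_i − X^NE + (Σα_i)·X^NE = 73 + 7.66·54 = 486.64.
Planner: ∂(Σu_j)/∂x_i = Σα_j − 1 = 7.66 > 0, so everyone contributes w_i; X^SO = 73, W^SO = 73 + 7.66·73 = 632.18.
Deadweight loss = 145.54.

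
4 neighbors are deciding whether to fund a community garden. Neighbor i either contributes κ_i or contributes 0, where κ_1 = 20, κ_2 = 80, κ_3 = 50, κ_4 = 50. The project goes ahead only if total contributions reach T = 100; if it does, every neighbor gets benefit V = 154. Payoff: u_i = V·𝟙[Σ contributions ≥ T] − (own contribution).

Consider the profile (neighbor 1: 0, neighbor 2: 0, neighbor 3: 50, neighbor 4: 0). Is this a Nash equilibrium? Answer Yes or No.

No

Total = 50 < 100: not provided.
Neighbor 1 (pledges 0, payoff 0): pledging 20 → total 70, payoff -20. No gain.
Neighbor 2 (pledges 0, payoff 0): pledging 80 → total 130, payoff 74. Profitable deviation.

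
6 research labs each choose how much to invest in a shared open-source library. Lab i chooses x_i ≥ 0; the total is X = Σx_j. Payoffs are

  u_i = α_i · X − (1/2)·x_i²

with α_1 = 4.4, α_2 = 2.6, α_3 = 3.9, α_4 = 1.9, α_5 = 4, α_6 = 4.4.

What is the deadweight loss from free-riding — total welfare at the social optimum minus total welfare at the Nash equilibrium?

939.03

Lab i's FOC: ∂u_i/∂x_i = α_i − x_i = 0, so x_i* = α_i.
NE contributions = (4.4, 2.6, 3.9, 1.9, 4, 4.4); X = 21.2.
W^NE = (Σα)·X − ½Σα_i² = 21.2² − ½·80.3 = 409.29.
Planner sets x_i = Σα_j = 21.2 for every i, so X^SO = 6·21.2 = 127.2.
W^SO = (Σα)·X^SO − ½·6·(Σα)² = (6/2)·21.2² = 1348.32.
Deadweight loss = W^SO − W^NE = 939.03.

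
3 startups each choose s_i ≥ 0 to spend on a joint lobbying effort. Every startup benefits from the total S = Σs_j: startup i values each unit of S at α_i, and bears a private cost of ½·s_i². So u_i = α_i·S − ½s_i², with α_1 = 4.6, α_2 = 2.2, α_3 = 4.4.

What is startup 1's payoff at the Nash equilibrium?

40.94

Startup i's FOC: ∂u_i/∂s_i = α_i − s_i = 0, so s_i* = α_i.
NE contributions = (4.6, 2.2, 4.4); S = 11.2.
u_1 = α_1·S − ½·(s_1)² = 4.6·11.2 − ½·4.6² = 40.94.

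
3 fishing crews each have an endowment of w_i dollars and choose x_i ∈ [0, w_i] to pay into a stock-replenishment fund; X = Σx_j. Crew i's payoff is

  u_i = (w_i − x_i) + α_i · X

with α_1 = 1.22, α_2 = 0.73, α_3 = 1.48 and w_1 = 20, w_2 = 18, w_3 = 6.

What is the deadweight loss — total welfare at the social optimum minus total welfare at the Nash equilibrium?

43.74

∂u_i/∂x_i = α_i − 1, so crew i contributes w_i if α_i > 1, else 0.
α_i > 1 for i ∈ {1, 3}; NE contributions (20, 0, 6), X = 26.
W^NE = Σw_i − X^NE + (Σα_i)·X^NE = 44 + 2.43·26 = 107.18.
Planner: ∂(Σu_j)/∂x_i = Σα_j − 1 = 2.43 > 0, so everyone contributes w_i; X^SO = 44, W^SO = 44 + 2.43·44 = 150.92.
Deadweight loss = 43.74.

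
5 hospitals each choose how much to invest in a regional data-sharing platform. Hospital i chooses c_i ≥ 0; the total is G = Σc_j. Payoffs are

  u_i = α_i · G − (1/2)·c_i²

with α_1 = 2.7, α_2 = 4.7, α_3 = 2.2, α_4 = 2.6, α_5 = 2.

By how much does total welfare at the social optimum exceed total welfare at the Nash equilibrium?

Hospital i's FOC: ∂u_i/∂c_i = α_i − c_i = 0, so c_i* = α_i.
NE contributions = (2.7, 4.7, 2.2, 2.6, 2); G = 14.2.
W^NE = (Σα)·G − ½Σα_i² = 14.2² − ½·44.98 = 179.15.
Planner sets c_i = Σα_j = 14.2 for every i, so G^SO = 5·14.2 = 71.
W^SO = (Σα)·G^SO − ½·5·(Σα)² = (5/2)·14.2² = 504.1.
Deadweight loss = W^SO − W^NE = 324.95.

324.95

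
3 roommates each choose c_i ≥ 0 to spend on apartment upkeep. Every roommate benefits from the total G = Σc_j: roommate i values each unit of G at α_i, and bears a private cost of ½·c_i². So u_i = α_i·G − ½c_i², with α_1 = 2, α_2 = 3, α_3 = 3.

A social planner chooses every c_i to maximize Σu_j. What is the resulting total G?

Planner FOC: ∂(Σu_j)/∂c_i = (Σα_j) − c_i = 0, so c_i^SO = Σα_j = 8 for every i; G^SO = 24.

24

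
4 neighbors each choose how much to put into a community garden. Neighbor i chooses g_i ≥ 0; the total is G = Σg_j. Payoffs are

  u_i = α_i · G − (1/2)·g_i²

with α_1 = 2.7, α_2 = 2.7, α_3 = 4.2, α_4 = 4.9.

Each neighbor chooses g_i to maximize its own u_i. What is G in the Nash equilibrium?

14.5

Neighbor i's FOC: ∂u_i/∂g_i = α_i − g_i = 0, so g_i* = α_i.
NE contributions = (2.7, 2.7, 4.2, 4.9); G = 14.5.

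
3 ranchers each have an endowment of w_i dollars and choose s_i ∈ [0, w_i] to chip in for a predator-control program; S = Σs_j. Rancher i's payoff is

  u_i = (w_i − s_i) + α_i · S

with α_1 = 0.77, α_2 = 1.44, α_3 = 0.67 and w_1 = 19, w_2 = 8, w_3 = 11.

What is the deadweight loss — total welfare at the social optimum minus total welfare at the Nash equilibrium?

56.4

∂u_i/∂s_i = α_i − 1, so rancher i contributes w_i if α_i > 1, else 0.
α_i > 1 for i ∈ {2}; NE contributions (0, 8, 0), S = 8.
W^NE = Σw_i − S^NE + (Σα_i)·S^NE = 38 + 1.88·8 = 53.04.
Planner: ∂(Σu_j)/∂s_i = Σα_j − 1 = 1.88 > 0, so everyone contributes w_i; S^SO = 38, W^SO = 38 + 1.88·38 = 109.44.
Deadweight loss = 56.4.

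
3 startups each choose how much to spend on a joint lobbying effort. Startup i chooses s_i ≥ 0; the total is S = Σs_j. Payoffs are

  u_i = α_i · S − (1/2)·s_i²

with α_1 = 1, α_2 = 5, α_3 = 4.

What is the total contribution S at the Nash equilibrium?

Startup i's FOC: ∂u_i/∂s_i = α_i − s_i = 0, so s_i* = α_i.
NE contributions = (1, 5, 4); S = 10.

10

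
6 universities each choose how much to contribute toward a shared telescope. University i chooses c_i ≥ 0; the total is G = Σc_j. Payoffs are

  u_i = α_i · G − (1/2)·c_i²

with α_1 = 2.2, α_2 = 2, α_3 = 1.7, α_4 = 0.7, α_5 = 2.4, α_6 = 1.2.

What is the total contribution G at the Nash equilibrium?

10.2

University i's FOC: ∂u_i/∂c_i = α_i − c_i = 0, so c_i* = α_i.
NE contributions = (2.2, 2, 1.7, 0.7, 2.4, 1.2); G = 10.2.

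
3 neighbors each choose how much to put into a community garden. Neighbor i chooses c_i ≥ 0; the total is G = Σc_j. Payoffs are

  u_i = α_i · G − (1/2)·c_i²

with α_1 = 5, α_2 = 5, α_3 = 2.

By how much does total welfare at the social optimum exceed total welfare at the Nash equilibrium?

Neighbor i's FOC: ∂u_i/∂c_i = α_i − c_i = 0, so c_i* = α_i.
NE contributions = (5, 5, 2); G = 12.
W^NE = (Σα)·G − ½Σα_i² = 12² − ½·54 = 117.
Planner sets c_i = Σα_j = 12 for every i, so G^SO = 3·12 = 36.
W^SO = (Σα)·G^SO − ½·3·(Σα)² = (3/2)·12² = 216.
Deadweight loss = W^SO − W^NE = 99.

99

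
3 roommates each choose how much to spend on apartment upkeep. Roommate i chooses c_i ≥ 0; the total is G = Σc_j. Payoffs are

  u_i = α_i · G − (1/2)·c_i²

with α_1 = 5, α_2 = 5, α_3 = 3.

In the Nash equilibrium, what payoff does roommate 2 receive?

Roommate i's FOC: ∂u_i/∂c_i = α_i − c_i = 0, so c_i* = α_i.
NE contributions = (5, 5, 3); G = 13.
u_2 = α_2·G − ½·(c_2)² = 5·13 − ½·5² = 52.5.

52.5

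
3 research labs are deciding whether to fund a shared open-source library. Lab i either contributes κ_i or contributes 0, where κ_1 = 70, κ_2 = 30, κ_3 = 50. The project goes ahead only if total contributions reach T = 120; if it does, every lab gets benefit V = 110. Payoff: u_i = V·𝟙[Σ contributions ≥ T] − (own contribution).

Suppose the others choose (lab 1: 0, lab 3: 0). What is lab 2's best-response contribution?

Others' total = 0. Even contributing 30 gives 30 < 120: no benefit either way.
Best response: 0.

0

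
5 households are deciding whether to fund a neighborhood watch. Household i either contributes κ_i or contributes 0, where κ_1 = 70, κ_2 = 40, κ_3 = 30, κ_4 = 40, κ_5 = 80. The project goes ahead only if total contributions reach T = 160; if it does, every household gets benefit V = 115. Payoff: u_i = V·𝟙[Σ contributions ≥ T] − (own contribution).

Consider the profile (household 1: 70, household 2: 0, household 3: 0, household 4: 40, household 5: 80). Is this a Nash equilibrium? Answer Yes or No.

Yes

Total = 190 ≥ 160: provided.
Household 1 (pledges 70, payoff 45): dropping to 0 → total 120, payoff 0. No gain.
Household 2 (pledges 0, payoff 115): pledging 40 → total 230, payoff 75. No gain.
Household 3 (pledges 0, payoff 115): pledging 30 → total 220, payoff 85. No gain.
Household 4 (pledges 40, payoff 75): dropping to 0 → total 150, payoff 0. No gain.
Household 5 (pledges 80, payoff 35): dropping to 0 → total 110, payoff 0. No gain.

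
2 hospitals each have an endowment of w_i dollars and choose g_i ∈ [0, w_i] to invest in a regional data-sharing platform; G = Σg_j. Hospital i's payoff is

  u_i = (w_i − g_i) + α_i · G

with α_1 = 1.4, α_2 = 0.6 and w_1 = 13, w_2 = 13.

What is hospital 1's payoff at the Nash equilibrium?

∂u_i/∂g_i = α_i − 1, so hospital i contributes w_i if α_i > 1, else 0.
α_i > 1 for i ∈ {1}; NE contributions (13, 0), G = 13.
u_1 = (13 − 13) + 1.4·13 = 18.2.

18.2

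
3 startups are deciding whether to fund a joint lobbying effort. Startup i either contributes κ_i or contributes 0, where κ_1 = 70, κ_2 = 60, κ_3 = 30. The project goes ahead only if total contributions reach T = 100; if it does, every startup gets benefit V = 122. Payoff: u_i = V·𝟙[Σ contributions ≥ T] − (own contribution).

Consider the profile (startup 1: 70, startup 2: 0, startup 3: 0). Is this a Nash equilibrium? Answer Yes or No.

No

Total = 70 < 100: not provided.
Startup 1 (pledges 70, payoff -70): dropping to 0 → total 0, payoff 0. Profitable deviation.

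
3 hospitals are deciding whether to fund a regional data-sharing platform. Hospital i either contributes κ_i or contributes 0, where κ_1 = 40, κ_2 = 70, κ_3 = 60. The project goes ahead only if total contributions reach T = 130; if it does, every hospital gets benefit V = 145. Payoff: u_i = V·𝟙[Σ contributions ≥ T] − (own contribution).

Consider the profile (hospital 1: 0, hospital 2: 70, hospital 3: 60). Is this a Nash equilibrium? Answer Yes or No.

Yes

Total = 130 ≥ 130: provided.
Hospital 1 (pledges 0, payoff 145): pledging 40 → total 170, payoff 105. No gain.
Hospital 2 (pledges 70, payoff 75): dropping to 0 → total 60, payoff 0. No gain.
Hospital 3 (pledges 60, payoff 85): dropping to 0 → total 70, payoff 0. No gain.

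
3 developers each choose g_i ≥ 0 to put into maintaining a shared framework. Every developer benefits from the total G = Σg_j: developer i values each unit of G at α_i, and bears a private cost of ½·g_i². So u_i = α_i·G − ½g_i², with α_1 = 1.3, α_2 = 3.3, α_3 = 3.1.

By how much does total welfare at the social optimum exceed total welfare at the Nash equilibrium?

Developer i's FOC: ∂u_i/∂g_i = α_i − g_i = 0, so g_i* = α_i.
NE contributions = (1.3, 3.3, 3.1); G = 7.7.
W^NE = (Σα)·G − ½Σα_i² = 7.7² − ½·22.19 = 48.195.
Planner sets g_i = Σα_j = 7.7 for every i, so G^SO = 3·7.7 = 23.1.
W^SO = (Σα)·G^SO − ½·3·(Σα)² = (3/2)·7.7² = 88.935.
Deadweight loss = W^SO − W^NE = 40.74.

40.74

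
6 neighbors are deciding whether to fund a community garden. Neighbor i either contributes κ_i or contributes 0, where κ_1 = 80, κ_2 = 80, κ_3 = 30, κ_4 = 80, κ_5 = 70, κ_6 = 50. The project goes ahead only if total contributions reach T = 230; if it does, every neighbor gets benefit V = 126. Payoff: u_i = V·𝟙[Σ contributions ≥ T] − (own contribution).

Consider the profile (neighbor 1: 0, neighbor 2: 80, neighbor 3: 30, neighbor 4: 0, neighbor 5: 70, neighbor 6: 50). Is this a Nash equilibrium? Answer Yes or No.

Total = 230 ≥ 230: provided.
Neighbor 1 (pledges 0, payoff 126): pledging 80 → total 310, payoff 46. No gain.
Neighbor 2 (pledges 80, payoff 46): dropping to 0 → total 150, payoff 0. No gain.
Neighbor 3 (pledges 30, payoff 96): dropping to 0 → total 200, payoff 0. No gain.
Neighbor 4 (pledges 0, payoff 126): pledging 80 → total 310, payoff 46. No gain.
Neighbor 5 (pledges 70, payoff 56): dropping to 0 → total 160, payoff 0. No gain.
Neighbor 6 (pledges 50, payoff 76): dropping to 0 → total 180, payoff 0. No gain.

Yes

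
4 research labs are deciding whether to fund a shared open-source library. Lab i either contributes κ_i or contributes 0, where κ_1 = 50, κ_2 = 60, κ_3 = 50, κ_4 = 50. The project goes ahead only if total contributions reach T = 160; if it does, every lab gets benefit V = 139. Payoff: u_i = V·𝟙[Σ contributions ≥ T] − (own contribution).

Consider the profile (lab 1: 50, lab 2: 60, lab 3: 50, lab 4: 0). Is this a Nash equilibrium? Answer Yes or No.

Total = 160 ≥ 160: provided.
Lab 1 (pledges 50, payoff 89): dropping to 0 → total 110, payoff 0. No gain.
Lab 2 (pledges 60, payoff 79): dropping to 0 → total 100, payoff 0. No gain.
Lab 3 (pledges 50, payoff 89): dropping to 0 → total 110, payoff 0. No gain.
Lab 4 (pledges 0, payoff 139): pledging 50 → total 210, payoff 89. No gain.

Yes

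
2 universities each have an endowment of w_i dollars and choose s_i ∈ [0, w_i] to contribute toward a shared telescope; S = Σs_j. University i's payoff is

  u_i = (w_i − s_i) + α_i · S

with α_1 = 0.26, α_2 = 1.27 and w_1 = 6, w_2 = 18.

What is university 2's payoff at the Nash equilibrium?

∂u_i/∂s_i = α_i − 1, so university i contributes w_i if α_i > 1, else 0.
α_i > 1 for i ∈ {2}; NE contributions (0, 18), S = 18.
u_2 = (18 − 18) + 1.27·18 = 22.86.

22.86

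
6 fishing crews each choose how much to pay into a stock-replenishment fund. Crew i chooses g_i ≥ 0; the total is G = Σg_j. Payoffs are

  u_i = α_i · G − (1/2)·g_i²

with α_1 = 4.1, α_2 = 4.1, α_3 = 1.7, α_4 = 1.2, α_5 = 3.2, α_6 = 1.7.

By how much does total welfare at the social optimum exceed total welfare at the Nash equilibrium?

Crew i's FOC: ∂u_i/∂g_i = α_i − g_i = 0, so g_i* = α_i.
NE contributions = (4.1, 4.1, 1.7, 1.2, 3.2, 1.7); G = 16.
W^NE = (Σα)·G − ½Σα_i² = 16² − ½·51.08 = 230.46.
Planner sets g_i = Σα_j = 16 for every i, so G^SO = 6·16 = 96.
W^SO = (Σα)·G^SO − ½·6·(Σα)² = (6/2)·16² = 768.
Deadweight loss = W^SO − W^NE = 537.54.

537.54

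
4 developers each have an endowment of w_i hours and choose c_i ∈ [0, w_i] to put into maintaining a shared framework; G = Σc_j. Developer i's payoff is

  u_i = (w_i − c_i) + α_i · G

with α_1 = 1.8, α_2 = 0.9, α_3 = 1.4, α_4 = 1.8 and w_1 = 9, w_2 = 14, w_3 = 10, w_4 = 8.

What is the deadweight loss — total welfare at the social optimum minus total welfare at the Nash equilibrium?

∂u_i/∂c_i = α_i − 1, so developer i contributes w_i if α_i > 1, else 0.
α_i > 1 for i ∈ {1, 3, 4}; NE contributions (9, 0, 10, 8), G = 27.
W^NE = Σw_i − G^NE + (Σα_i)·G^NE = 41 + 4.9·27 = 173.3.
Planner: ∂(Σu_j)/∂c_i = Σα_j − 1 = 4.9 > 0, so everyone contributes w_i; G^SO = 41, W^SO = 41 + 4.9·41 = 241.9.
Deadweight loss = 68.6.

68.6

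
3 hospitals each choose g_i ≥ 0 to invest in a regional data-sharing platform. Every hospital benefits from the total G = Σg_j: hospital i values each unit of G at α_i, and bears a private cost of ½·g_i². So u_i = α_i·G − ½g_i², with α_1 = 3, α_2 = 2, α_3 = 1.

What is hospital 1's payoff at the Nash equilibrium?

13.5

Hospital i's FOC: ∂u_i/∂g_i = α_i − g_i = 0, so g_i* = α_i.
NE contributions = (3, 2, 1); G = 6.
u_1 = α_1·G − ½·(g_1)² = 3·6 − ½·3² = 13.5.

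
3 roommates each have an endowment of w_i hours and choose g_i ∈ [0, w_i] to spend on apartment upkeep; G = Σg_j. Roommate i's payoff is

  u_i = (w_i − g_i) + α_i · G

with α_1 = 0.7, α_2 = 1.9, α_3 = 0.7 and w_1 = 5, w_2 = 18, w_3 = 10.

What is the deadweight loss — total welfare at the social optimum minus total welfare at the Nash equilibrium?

34.5

∂u_i/∂g_i = α_i − 1, so roommate i contributes w_i if α_i > 1, else 0.
α_i > 1 for i ∈ {2}; NE contributions (0, 18, 0), G = 18.
W^NE = Σw_i − G^NE + (Σα_i)·G^NE = 33 + 2.3·18 = 74.4.
Planner: ∂(Σu_j)/∂g_i = Σα_j − 1 = 2.3 > 0, so everyone contributes w_i; G^SO = 33, W^SO = 33 + 2.3·33 = 108.9.
Deadweight loss = 34.5.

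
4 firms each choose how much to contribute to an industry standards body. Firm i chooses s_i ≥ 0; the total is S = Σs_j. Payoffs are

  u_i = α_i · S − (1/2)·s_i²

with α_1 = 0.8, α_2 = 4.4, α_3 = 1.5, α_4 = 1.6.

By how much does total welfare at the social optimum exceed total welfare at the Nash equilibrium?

81.295

Firm i's FOC: ∂u_i/∂s_i = α_i − s_i = 0, so s_i* = α_i.
NE contributions = (0.8, 4.4, 1.5, 1.6); S = 8.3.
W^NE = (Σα)·S − ½Σα_i² = 8.3² − ½·24.81 = 56.485.
Planner sets s_i = Σα_j = 8.3 for every i, so S^SO = 4·8.3 = 33.2.
W^SO = (Σα)·S^SO − ½·4·(Σα)² = (4/2)·8.3² = 137.78.
Deadweight loss = W^SO − W^NE = 81.295.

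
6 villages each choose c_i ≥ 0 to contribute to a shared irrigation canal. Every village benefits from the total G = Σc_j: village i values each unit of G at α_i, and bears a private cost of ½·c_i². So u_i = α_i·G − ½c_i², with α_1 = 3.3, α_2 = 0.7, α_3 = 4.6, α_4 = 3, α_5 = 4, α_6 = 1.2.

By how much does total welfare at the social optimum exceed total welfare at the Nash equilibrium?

Village i's FOC: ∂u_i/∂c_i = α_i − c_i = 0, so c_i* = α_i.
NE contributions = (3.3, 0.7, 4.6, 3, 4, 1.2); G = 16.8.
W^NE = (Σα)·G − ½Σα_i² = 16.8² − ½·58.98 = 252.75.
Planner sets c_i = Σα_j = 16.8 for every i, so G^SO = 6·16.8 = 100.8.
W^SO = (Σα)·G^SO − ½·6·(Σα)² = (6/2)·16.8² = 846.72.
Deadweight loss = W^SO − W^NE = 593.97.

593.97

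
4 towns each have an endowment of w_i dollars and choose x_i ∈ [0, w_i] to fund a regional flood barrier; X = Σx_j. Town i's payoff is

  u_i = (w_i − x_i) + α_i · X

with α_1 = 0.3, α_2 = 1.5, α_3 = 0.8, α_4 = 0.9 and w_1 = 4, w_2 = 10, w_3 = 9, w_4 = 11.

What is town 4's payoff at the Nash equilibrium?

∂u_i/∂x_i = α_i − 1, so town i contributes w_i if α_i > 1, else 0.
α_i > 1 for i ∈ {2}; NE contributions (0, 10, 0, 0), X = 10.
u_4 = (11 − 0) + 0.9·10 = 20.

20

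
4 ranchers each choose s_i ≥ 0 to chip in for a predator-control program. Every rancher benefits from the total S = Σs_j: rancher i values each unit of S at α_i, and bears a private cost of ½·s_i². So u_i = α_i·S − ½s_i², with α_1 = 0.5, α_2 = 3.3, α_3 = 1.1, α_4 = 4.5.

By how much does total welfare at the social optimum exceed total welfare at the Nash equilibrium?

104.66

Rancher i's FOC: ∂u_i/∂s_i = α_i − s_i = 0, so s_i* = α_i.
NE contributions = (0.5, 3.3, 1.1, 4.5); S = 9.4.
W^NE = (Σα)·S − ½Σα_i² = 9.4² − ½·32.6 = 72.06.
Planner sets s_i = Σα_j = 9.4 for every i, so S^SO = 4·9.4 = 37.6.
W^SO = (Σα)·S^SO − ½·4·(Σα)² = (4/2)·9.4² = 176.72.
Deadweight loss = W^SO − W^NE = 104.66.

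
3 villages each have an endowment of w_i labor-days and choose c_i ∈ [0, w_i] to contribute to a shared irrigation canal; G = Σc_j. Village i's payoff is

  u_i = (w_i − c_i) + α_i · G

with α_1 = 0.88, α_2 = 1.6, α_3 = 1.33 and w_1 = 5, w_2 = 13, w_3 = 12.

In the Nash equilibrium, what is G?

∂u_i/∂c_i = α_i − 1, so village i contributes w_i if α_i > 1, else 0.
α_i > 1 for i ∈ {2, 3}; NE contributions (0, 13, 12), G = 25.

25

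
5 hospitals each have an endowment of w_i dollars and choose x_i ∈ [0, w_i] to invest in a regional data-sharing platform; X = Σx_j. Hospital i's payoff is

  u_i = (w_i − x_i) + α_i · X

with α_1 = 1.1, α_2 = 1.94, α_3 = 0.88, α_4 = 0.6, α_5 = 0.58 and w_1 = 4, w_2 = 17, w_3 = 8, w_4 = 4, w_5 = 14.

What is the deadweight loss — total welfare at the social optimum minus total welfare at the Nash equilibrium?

∂u_i/∂x_i = α_i − 1, so hospital i contributes w_i if α_i > 1, else 0.
α_i > 1 for i ∈ {1, 2}; NE contributions (4, 17, 0, 0, 0), X = 21.
W^NE = Σw_i − X^NE + (Σα_i)·X^NE = 47 + 4.1·21 = 133.1.
Planner: ∂(Σu_j)/∂x_i = Σα_j − 1 = 4.1 > 0, so everyone contributes w_i; X^SO = 47, W^SO = 47 + 4.1·47 = 239.7.
Deadweight loss = 106.6.

106.6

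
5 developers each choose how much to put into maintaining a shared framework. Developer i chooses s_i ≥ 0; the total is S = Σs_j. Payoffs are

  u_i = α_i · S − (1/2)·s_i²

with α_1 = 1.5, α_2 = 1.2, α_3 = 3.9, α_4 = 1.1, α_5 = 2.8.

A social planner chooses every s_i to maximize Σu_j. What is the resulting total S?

Planner FOC: ∂(Σu_j)/∂s_i = (Σα_j) − s_i = 0, so s_i^SO = Σα_j = 10.5 for every i; S^SO = 52.5.

52.5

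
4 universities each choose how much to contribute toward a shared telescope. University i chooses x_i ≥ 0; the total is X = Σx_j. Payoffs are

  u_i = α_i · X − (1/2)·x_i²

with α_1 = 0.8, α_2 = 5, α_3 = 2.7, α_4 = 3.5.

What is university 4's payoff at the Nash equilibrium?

University i's FOC: ∂u_i/∂x_i = α_i − x_i = 0, so x_i* = α_i.
NE contributions = (0.8, 5, 2.7, 3.5); X = 12.
u_4 = α_4·X − ½·(x_4)² = 3.5·12 − ½·3.5² = 35.875.

35.875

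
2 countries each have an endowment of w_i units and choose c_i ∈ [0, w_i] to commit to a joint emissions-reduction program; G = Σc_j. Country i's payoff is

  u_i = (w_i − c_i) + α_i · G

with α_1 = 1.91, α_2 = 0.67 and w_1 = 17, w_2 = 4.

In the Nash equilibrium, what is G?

∂u_i/∂c_i = α_i − 1, so country i contributes w_i if α_i > 1, else 0.
α_i > 1 for i ∈ {1}; NE contributions (17, 0), G = 17.

17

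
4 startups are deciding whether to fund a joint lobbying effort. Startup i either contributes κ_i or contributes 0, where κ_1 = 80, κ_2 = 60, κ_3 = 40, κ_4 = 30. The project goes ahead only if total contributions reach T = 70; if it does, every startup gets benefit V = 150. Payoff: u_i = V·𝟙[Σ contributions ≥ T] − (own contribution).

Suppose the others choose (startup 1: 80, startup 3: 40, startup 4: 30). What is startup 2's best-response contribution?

0

Others' total = 150 ≥ 70; contributing adds cost 60 for no extra benefit.
Best response: 0.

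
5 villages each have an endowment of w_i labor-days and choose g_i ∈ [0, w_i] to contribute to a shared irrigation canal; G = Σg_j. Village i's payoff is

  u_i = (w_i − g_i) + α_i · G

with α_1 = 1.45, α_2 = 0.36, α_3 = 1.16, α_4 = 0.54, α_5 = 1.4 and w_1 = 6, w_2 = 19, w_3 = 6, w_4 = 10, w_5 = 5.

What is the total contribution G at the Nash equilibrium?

∂u_i/∂g_i = α_i − 1, so village i contributes w_i if α_i > 1, else 0.
α_i > 1 for i ∈ {1, 3, 5}; NE contributions (6, 0, 6, 0, 5), G = 17.

17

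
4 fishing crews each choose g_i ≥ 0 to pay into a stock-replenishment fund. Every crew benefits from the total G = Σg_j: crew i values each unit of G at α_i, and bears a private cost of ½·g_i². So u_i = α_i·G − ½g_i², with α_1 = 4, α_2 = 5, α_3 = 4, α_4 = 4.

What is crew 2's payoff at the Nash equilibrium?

Crew i's FOC: ∂u_i/∂g_i = α_i − g_i = 0, so g_i* = α_i.
NE contributions = (4, 5, 4, 4); G = 17.
u_2 = α_2·G − ½·(g_2)² = 5·17 − ½·5² = 72.5.

72.5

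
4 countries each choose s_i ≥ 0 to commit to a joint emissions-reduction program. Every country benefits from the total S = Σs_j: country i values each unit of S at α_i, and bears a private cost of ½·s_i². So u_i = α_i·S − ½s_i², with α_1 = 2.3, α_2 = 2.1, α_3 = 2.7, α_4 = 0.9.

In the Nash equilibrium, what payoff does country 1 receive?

Country i's FOC: ∂u_i/∂s_i = α_i − s_i = 0, so s_i* = α_i.
NE contributions = (2.3, 2.1, 2.7, 0.9); S = 8.
u_1 = α_1·S − ½·(s_1)² = 2.3·8 − ½·2.3² = 15.755.

15.755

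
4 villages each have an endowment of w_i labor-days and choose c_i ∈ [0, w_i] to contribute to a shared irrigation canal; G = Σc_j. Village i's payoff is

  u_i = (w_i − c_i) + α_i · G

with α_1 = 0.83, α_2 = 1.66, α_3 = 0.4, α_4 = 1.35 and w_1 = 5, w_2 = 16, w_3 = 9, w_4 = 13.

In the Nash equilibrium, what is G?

29

∂u_i/∂c_i = α_i − 1, so village i contributes w_i if α_i > 1, else 0.
α_i > 1 for i ∈ {2, 4}; NE contributions (0, 16, 0, 13), G = 29.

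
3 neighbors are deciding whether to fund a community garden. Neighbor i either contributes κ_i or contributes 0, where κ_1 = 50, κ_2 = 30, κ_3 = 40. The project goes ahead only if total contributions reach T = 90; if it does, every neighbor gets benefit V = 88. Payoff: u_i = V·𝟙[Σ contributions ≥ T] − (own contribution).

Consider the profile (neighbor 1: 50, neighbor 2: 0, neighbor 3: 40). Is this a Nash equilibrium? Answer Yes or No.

Yes

Total = 90 ≥ 90: provided.
Neighbor 1 (pledges 50, payoff 38): dropping to 0 → total 40, payoff 0. No gain.
Neighbor 2 (pledges 0, payoff 88): pledging 30 → total 120, payoff 58. No gain.
Neighbor 3 (pledges 40, payoff 48): dropping to 0 → total 50, payoff 0. No gain.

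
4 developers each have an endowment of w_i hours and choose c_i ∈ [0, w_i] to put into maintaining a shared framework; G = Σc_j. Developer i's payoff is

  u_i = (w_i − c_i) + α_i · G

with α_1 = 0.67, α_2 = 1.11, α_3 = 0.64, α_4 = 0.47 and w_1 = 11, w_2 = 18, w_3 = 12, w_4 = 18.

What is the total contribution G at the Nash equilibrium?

∂u_i/∂c_i = α_i − 1, so developer i contributes w_i if α_i > 1, else 0.
α_i > 1 for i ∈ {2}; NE contributions (0, 18, 0, 0), G = 18.

18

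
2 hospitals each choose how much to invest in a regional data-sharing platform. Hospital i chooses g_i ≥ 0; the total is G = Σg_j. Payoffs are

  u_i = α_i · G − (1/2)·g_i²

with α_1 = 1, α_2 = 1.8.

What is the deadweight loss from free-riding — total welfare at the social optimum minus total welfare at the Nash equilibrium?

2.12

Hospital i's FOC: ∂u_i/∂g_i = α_i − g_i = 0, so g_i* = α_i.
NE contributions = (1, 1.8); G = 2.8.
W^NE = (Σα)·G − ½Σα_i² = 2.8² − ½·4.24 = 5.72.
Planner sets g_i = Σα_j = 2.8 for every i, so G^SO = 2·2.8 = 5.6.
W^SO = (Σα)·G^SO − ½·2·(Σα)² = (2/2)·2.8² = 7.84.
Deadweight loss = W^SO − W^NE = 2.12.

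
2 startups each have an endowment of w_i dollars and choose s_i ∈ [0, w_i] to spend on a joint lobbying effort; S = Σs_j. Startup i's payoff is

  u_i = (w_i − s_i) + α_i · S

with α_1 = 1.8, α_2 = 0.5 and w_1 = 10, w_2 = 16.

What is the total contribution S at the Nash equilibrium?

∂u_i/∂s_i = α_i − 1, so startup i contributes w_i if α_i > 1, else 0.
α_i > 1 for i ∈ {1}; NE contributions (10, 0), S = 10.

10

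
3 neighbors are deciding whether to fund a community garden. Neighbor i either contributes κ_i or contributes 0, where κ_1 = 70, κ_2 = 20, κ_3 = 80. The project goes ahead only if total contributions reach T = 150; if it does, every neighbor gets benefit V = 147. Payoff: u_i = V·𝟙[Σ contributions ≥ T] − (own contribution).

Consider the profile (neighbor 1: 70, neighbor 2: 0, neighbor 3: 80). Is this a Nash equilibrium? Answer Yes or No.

Total = 150 ≥ 150: provided.
Neighbor 1 (pledges 70, payoff 77): dropping to 0 → total 80, payoff 0. No gain.
Neighbor 2 (pledges 0, payoff 147): pledging 20 → total 170, payoff 127. No gain.
Neighbor 3 (pledges 80, payoff 67): dropping to 0 → total 70, payoff 0. No gain.

Yes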